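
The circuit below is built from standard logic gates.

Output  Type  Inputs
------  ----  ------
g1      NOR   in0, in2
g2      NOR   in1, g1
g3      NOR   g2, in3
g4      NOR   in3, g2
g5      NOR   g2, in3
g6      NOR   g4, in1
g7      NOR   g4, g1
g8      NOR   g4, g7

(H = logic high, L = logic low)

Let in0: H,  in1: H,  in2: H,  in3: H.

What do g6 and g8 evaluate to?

g6 = L, g8 = L

g1 = in0 NOR in2 = H NOR H = L
g2 = in1 NOR g1 = H NOR L = L
g4 = in3 NOR g2 = H NOR L = L
g6 = g4 NOR in1 = L NOR H = L
g7 = g4 NOR g1 = L NOR L = H
g8 = g4 NOR g7 = L NOR H = L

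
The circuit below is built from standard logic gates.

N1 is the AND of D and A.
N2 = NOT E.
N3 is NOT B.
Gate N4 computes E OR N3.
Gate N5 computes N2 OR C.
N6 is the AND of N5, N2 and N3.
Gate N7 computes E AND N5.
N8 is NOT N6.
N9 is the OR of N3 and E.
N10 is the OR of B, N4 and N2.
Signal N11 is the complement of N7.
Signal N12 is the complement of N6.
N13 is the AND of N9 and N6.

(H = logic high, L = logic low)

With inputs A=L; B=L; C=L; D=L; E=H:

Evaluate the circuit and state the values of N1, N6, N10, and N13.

N1 = L  N6 = L  N10 = H  N13 = L

N1 = D AND A = L AND L = L
N2 = NOT E = NOT H = L
N3 = NOT B = NOT L = H
N4 = E OR N3 = H OR H = H
N5 = N2 OR C = L OR L = L
N6 = N5 AND N2 AND N3 = L AND L AND H = L
N9 = N3 OR E = H OR H = H
N10 = B OR N4 OR N2 = L OR H OR L = H
N13 = N9 AND N6 = H AND L = L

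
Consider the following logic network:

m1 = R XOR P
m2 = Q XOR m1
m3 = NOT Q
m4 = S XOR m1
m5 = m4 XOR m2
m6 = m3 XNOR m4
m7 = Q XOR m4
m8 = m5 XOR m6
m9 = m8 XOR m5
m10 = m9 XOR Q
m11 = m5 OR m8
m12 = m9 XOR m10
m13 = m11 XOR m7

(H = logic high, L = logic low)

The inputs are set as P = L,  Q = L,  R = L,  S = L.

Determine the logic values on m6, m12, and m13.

m1 = R XOR P = L XOR L = L
m2 = Q XOR m1 = L XOR L = L
m3 = NOT Q = NOT L = H
m4 = S XOR m1 = L XOR L = L
m5 = m4 XOR m2 = L XOR L = L
m6 = m3 XNOR m4 = H XNOR L = L
m7 = Q XOR m4 = L XOR L = L
m8 = m5 XOR m6 = L XOR L = L
m9 = m8 XOR m5 = L XOR L = L
m10 = m9 XOR Q = L XOR L = L
m11 = m5 OR m8 = L OR L = L
m12 = m9 XOR m10 = L XOR L = L
m13 = m11 XOR m7 = L XOR L = L

m6 = L, m12 = L, m13 = L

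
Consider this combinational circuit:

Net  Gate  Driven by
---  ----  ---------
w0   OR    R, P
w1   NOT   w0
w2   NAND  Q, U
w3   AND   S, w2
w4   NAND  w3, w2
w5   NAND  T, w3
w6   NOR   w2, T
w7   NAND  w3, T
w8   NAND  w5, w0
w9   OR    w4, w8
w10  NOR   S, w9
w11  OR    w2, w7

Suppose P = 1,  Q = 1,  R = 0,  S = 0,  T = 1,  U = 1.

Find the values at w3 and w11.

w2 = Q NAND U = 1 NAND 1 = 0
w3 = S AND w2 = 0 AND 0 = 0
w7 = w3 NAND T = 0 NAND 1 = 1
w11 = w2 OR w7 = 0 OR 1 = 1

w3 = 0  w11 = 1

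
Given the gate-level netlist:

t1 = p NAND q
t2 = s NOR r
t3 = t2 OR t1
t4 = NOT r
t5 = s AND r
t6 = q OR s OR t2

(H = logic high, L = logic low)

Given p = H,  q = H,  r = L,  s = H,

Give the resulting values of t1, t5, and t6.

t1 = p NAND q = H NAND H = L
t2 = s NOR r = H NOR L = L
t5 = s AND r = H AND L = L
t6 = q OR s OR t2 = H OR H OR L = H

t1 = L  t5 = L  t6 = H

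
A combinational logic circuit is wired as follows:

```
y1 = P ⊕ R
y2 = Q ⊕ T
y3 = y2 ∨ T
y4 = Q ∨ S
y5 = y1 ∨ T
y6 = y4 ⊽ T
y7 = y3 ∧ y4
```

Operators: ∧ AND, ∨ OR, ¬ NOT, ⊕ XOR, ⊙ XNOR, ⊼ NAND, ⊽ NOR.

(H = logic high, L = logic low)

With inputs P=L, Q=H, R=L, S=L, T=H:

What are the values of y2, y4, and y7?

y2 = Q XOR T = H XOR H = L
y3 = y2 OR T = L OR H = H
y4 = Q OR S = H OR L = H
y7 = y3 AND y4 = H AND H = H

y2 = L  y4 = H  y7 = H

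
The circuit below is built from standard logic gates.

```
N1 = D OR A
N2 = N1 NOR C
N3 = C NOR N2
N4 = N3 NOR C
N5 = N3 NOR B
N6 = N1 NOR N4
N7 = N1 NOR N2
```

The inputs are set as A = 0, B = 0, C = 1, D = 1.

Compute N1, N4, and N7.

N1 = 1, N4 = 0, N7 = 0

N1 = D OR A = 1 OR 0 = 1
N2 = N1 NOR C = 1 NOR 1 = 0
N3 = C NOR N2 = 1 NOR 0 = 0
N4 = N3 NOR C = 0 NOR 1 = 0
N7 = N1 NOR N2 = 1 NOR 0 = 0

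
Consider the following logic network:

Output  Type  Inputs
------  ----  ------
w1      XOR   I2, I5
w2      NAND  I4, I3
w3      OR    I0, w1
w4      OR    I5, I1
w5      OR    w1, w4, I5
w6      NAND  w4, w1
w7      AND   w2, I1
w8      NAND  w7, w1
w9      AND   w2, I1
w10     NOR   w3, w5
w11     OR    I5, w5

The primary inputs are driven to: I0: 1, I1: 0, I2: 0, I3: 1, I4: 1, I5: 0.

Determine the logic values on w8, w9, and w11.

w8 = 1; w9 = 0; w11 = 0

w1 = I2 XOR I5 = 0 XOR 0 = 0
w2 = I4 NAND I3 = 1 NAND 1 = 0
w4 = I5 OR I1 = 0 OR 0 = 0
w5 = w1 OR w4 OR I5 = 0 OR 0 OR 0 = 0
w7 = w2 AND I1 = 0 AND 0 = 0
w8 = w7 NAND w1 = 0 NAND 0 = 1
w9 = w2 AND I1 = 0 AND 0 = 0
w11 = I5 OR w5 = 0 OR 0 = 0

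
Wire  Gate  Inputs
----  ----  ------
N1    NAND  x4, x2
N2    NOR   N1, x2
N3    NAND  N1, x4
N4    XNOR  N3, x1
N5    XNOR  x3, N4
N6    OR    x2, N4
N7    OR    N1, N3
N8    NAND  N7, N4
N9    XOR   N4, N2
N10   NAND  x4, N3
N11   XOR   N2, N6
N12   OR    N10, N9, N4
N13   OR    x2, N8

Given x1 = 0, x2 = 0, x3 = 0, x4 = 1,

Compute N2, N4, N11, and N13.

N1 = x4 NAND x2 = 1 NAND 0 = 1
N2 = N1 NOR x2 = 1 NOR 0 = 0
N3 = N1 NAND x4 = 1 NAND 1 = 0
N4 = N3 XNOR x1 = 0 XNOR 0 = 1
N6 = x2 OR N4 = 0 OR 1 = 1
N7 = N1 OR N3 = 1 OR 0 = 1
N8 = N7 NAND N4 = 1 NAND 1 = 0
N11 = N2 XOR N6 = 0 XOR 1 = 1
N13 = x2 OR N8 = 0 OR 0 = 0

N2 = 0; N4 = 1; N11 = 1; N13 = 0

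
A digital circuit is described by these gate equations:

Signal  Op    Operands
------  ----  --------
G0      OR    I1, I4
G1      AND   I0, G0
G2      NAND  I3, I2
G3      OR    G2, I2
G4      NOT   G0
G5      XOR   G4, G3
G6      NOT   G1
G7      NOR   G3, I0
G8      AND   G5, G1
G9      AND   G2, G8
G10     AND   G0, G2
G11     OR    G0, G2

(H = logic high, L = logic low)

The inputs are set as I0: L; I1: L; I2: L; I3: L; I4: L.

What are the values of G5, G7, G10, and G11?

G5 = L, G7 = L, G10 = L, G11 = H

G0 = I1 OR I4 = L OR L = L
G2 = I3 NAND I2 = L NAND L = H
G3 = G2 OR I2 = H OR L = H
G4 = NOT G0 = NOT L = H
G5 = G4 XOR G3 = H XOR H = L
G7 = G3 NOR I0 = H NOR L = L
G10 = G0 AND G2 = L AND H = L
G11 = G0 OR G2 = L OR H = H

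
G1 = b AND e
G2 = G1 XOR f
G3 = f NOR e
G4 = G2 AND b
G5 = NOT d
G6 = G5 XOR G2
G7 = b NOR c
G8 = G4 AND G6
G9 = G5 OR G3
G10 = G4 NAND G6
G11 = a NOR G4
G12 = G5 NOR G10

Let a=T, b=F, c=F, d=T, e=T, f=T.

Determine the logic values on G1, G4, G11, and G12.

G1 = b AND e = F AND T = F
G2 = G1 XOR f = F XOR T = T
G4 = G2 AND b = T AND F = F
G5 = NOT d = NOT T = F
G6 = G5 XOR G2 = F XOR T = T
G10 = G4 NAND G6 = F NAND T = T
G11 = a NOR G4 = T NOR F = F
G12 = G5 NOR G10 = F NOR T = F

G1 = F  G4 = F  G11 = F  G12 = F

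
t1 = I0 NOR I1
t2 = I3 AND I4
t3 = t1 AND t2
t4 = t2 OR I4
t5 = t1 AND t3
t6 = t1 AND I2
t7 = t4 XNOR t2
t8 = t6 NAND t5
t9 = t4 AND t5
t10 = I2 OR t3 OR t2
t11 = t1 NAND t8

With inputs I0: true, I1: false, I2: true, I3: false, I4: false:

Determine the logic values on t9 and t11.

t9 = false; t11 = true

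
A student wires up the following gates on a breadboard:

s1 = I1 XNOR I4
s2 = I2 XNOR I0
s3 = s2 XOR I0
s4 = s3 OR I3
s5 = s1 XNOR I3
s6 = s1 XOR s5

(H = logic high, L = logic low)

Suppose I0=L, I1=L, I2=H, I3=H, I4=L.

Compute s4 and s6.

s4 = H, s6 = L

s1 = I1 XNOR I4 = L XNOR L = H
s2 = I2 XNOR I0 = H XNOR L = L
s3 = s2 XOR I0 = L XOR L = L
s4 = s3 OR I3 = L OR H = H
s5 = s1 XNOR I3 = H XNOR H = H
s6 = s1 XOR s5 = H XOR H = L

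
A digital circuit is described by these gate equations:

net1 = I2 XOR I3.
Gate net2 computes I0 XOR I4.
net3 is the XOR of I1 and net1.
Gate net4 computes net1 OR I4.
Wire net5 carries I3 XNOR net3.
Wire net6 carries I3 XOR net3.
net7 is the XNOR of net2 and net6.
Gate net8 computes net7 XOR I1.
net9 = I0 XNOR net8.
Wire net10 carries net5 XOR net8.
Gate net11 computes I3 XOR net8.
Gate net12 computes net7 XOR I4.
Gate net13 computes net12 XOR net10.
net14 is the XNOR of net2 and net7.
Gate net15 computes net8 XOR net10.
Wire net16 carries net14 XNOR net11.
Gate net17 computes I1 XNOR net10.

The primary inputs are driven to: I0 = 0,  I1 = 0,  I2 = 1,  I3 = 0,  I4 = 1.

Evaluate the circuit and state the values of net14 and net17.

net14 = 1, net17 = 0

net1 = I2 XOR I3 = 1 XOR 0 = 1
net2 = I0 XOR I4 = 0 XOR 1 = 1
net3 = I1 XOR net1 = 0 XOR 1 = 1
net5 = I3 XNOR net3 = 0 XNOR 1 = 0
net6 = I3 XOR net3 = 0 XOR 1 = 1
net7 = net2 XNOR net6 = 1 XNOR 1 = 1
net8 = net7 XOR I1 = 1 XOR 0 = 1
net10 = net5 XOR net8 = 0 XOR 1 = 1
net14 = net2 XNOR net7 = 1 XNOR 1 = 1
net17 = I1 XNOR net10 = 0 XNOR 1 = 0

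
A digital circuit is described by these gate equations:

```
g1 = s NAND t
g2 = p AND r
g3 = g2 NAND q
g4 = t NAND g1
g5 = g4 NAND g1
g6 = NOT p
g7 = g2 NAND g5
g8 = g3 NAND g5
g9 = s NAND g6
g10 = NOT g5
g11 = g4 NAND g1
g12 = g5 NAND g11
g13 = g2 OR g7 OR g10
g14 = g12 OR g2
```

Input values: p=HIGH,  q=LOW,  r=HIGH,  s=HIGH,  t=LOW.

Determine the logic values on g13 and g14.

g1 = s NAND t = HIGH NAND LOW = HIGH
g2 = p AND r = HIGH AND HIGH = HIGH
g4 = t NAND g1 = LOW NAND HIGH = HIGH
g5 = g4 NAND g1 = HIGH NAND HIGH = LOW
g7 = g2 NAND g5 = HIGH NAND LOW = HIGH
g10 = NOT g5 = NOT LOW = HIGH
g11 = g4 NAND g1 = HIGH NAND HIGH = LOW
g12 = g5 NAND g11 = LOW NAND LOW = HIGH
g13 = g2 OR g7 OR g10 = HIGH OR HIGH OR HIGH = HIGH
g14 = g12 OR g2 = HIGH OR HIGH = HIGH

g13 = HIGH, g14 = HIGH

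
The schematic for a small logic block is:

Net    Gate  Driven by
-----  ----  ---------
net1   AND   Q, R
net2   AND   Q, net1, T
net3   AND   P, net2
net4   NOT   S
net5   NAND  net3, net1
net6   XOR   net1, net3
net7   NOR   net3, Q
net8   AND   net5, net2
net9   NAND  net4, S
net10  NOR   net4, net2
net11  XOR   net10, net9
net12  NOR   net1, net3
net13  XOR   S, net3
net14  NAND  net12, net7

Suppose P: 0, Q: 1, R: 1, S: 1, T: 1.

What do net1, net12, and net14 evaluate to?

net1 = 1, net12 = 0, net14 = 1

net1 = Q AND R = 1 AND 1 = 1
net2 = Q AND net1 AND T = 1 AND 1 AND 1 = 1
net3 = P AND net2 = 0 AND 1 = 0
net7 = net3 NOR Q = 0 NOR 1 = 0
net12 = net1 NOR net3 = 1 NOR 0 = 0
net14 = net12 NAND net7 = 0 NAND 0 = 1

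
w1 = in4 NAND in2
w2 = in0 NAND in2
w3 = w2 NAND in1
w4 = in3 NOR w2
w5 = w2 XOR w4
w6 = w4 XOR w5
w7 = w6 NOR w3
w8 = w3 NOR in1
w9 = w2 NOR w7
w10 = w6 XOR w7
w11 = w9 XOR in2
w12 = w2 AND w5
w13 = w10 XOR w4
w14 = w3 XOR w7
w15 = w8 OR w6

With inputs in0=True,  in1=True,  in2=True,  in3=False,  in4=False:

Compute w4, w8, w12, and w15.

w2 = in0 NAND in2 = True NAND True = False
w3 = w2 NAND in1 = False NAND True = True
w4 = in3 NOR w2 = False NOR False = True
w5 = w2 XOR w4 = False XOR True = True
w6 = w4 XOR w5 = True XOR True = False
w8 = w3 NOR in1 = True NOR True = False
w12 = w2 AND w5 = False AND True = False
w15 = w8 OR w6 = False OR False = False

w4 = True, w8 = False, w12 = False, w15 = False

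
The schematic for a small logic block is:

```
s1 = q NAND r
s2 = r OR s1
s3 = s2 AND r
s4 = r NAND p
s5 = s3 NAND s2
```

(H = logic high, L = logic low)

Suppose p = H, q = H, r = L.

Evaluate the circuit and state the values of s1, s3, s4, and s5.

s1 = H; s3 = L; s4 = H; s5 = H

s1 = q NAND r = H NAND L = H
s2 = r OR s1 = L OR H = H
s3 = s2 AND r = H AND L = L
s4 = r NAND p = L NAND H = H
s5 = s3 NAND s2 = L NAND H = H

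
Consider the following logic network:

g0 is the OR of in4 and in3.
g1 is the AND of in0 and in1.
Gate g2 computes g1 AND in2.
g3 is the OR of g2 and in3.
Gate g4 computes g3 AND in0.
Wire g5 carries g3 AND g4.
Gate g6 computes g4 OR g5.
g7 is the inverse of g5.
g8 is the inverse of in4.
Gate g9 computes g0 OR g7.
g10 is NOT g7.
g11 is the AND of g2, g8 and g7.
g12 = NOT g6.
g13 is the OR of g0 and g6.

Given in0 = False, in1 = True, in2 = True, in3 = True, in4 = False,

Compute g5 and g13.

g0 = in4 OR in3 = False OR True = True
g1 = in0 AND in1 = False AND True = False
g2 = g1 AND in2 = False AND True = False
g3 = g2 OR in3 = False OR True = True
g4 = g3 AND in0 = True AND False = False
g5 = g3 AND g4 = True AND False = False
g6 = g4 OR g5 = False OR False = False
g13 = g0 OR g6 = True OR False = True

g5 = False, g13 = True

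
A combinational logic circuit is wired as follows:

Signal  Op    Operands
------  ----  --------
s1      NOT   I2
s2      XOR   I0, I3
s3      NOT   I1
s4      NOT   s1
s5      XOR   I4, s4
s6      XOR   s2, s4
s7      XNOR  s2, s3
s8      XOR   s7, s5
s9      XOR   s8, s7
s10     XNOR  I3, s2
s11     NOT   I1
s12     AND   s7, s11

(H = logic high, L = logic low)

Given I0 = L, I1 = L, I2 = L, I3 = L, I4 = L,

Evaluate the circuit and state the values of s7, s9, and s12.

s7 = L; s9 = L; s12 = L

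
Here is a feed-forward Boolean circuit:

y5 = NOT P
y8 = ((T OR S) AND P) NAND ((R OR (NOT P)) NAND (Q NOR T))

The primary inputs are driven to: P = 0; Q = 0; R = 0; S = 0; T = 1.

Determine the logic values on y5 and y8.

y5 = 1; y8 = 1

y5 = NOT 0 = 1
y8 = ((1 OR 0) AND 0) NAND ((0 OR (NOT 0)) NAND (0 NOR 1)) = 1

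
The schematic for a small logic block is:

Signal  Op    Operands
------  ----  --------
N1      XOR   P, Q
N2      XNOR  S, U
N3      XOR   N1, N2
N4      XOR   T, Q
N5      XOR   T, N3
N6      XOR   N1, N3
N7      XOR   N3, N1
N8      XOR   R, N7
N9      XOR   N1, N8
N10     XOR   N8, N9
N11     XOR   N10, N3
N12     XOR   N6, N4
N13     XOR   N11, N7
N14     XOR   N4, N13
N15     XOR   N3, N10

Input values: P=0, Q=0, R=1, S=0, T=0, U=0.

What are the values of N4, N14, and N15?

N1 = P XOR Q = 0 XOR 0 = 0
N2 = S XNOR U = 0 XNOR 0 = 1
N3 = N1 XOR N2 = 0 XOR 1 = 1
N4 = T XOR Q = 0 XOR 0 = 0
N7 = N3 XOR N1 = 1 XOR 0 = 1
N8 = R XOR N7 = 1 XOR 1 = 0
N9 = N1 XOR N8 = 0 XOR 0 = 0
N10 = N8 XOR N9 = 0 XOR 0 = 0
N11 = N10 XOR N3 = 0 XOR 1 = 1
N13 = N11 XOR N7 = 1 XOR 1 = 0
N14 = N4 XOR N13 = 0 XOR 0 = 0
N15 = N3 XOR N10 = 1 XOR 0 = 1

N4 = 0; N14 = 0; N15 = 1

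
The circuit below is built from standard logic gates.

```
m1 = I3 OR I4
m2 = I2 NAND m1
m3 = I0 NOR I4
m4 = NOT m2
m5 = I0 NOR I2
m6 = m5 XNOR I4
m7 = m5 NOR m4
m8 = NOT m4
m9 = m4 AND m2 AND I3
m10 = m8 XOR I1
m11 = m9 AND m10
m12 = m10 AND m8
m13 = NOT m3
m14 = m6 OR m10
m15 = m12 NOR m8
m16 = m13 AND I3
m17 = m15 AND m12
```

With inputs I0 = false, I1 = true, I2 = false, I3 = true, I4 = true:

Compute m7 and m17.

m1 = I3 OR I4 = true OR true = true
m2 = I2 NAND m1 = false NAND true = true
m4 = NOT m2 = NOT true = false
m5 = I0 NOR I2 = false NOR false = true
m7 = m5 NOR m4 = true NOR false = false
m8 = NOT m4 = NOT false = true
m10 = m8 XOR I1 = true XOR true = false
m12 = m10 AND m8 = false AND true = false
m15 = m12 NOR m8 = false NOR true = false
m17 = m15 AND m12 = false AND false = false

m7 = false, m17 = false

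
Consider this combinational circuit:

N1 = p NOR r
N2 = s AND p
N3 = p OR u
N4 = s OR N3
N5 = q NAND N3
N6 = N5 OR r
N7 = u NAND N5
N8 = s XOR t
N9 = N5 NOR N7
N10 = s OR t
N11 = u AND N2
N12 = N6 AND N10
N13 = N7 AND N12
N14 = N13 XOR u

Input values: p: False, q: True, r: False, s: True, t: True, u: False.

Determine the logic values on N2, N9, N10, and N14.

N2 = False, N9 = False, N10 = True, N14 = True

N2 = s AND p = True AND False = False
N3 = p OR u = False OR False = False
N5 = q NAND N3 = True NAND False = True
N6 = N5 OR r = True OR False = True
N7 = u NAND N5 = False NAND True = True
N9 = N5 NOR N7 = True NOR True = False
N10 = s OR t = True OR True = True
N12 = N6 AND N10 = True AND True = True
N13 = N7 AND N12 = True AND True = True
N14 = N13 XOR u = True XOR False = True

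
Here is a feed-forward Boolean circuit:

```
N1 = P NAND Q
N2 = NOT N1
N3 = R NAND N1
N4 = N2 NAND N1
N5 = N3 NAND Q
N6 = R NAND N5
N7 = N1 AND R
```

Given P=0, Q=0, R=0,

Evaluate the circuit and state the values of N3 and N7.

N1 = P NAND Q = 0 NAND 0 = 1
N3 = R NAND N1 = 0 NAND 1 = 1
N7 = N1 AND R = 1 AND 0 = 0

N3 = 1; N7 = 0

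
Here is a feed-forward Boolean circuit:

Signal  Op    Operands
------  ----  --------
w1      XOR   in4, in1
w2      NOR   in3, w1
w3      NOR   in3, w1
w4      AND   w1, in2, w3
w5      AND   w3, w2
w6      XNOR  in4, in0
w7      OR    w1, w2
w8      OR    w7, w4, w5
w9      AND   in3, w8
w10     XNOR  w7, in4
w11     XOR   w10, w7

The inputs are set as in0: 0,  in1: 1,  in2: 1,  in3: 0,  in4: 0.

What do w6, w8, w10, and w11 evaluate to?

w6 = 1  w8 = 1  w10 = 0  w11 = 1

w1 = in4 XOR in1 = 0 XOR 1 = 1
w2 = in3 NOR w1 = 0 NOR 1 = 0
w3 = in3 NOR w1 = 0 NOR 1 = 0
w4 = w1 AND in2 AND w3 = 1 AND 1 AND 0 = 0
w5 = w3 AND w2 = 0 AND 0 = 0
w6 = in4 XNOR in0 = 0 XNOR 0 = 1
w7 = w1 OR w2 = 1 OR 0 = 1
w8 = w7 OR w4 OR w5 = 1 OR 0 OR 0 = 1
w10 = w7 XNOR in4 = 1 XNOR 0 = 0
w11 = w10 XOR w7 = 0 XOR 1 = 1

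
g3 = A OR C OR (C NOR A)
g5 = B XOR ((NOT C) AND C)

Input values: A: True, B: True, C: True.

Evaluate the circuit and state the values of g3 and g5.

g3 = True OR True OR (True NOR True) = True
g5 = True XOR ((NOT True) AND True) = True

g3 = True; g5 = True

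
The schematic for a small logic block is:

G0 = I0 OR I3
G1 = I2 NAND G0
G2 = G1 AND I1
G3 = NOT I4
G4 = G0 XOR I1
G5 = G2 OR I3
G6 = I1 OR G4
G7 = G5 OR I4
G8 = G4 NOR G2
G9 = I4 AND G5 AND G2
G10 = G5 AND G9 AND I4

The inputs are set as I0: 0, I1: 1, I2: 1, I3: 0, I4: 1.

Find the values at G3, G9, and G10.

G0 = I0 OR I3 = 0 OR 0 = 0
G1 = I2 NAND G0 = 1 NAND 0 = 1
G2 = G1 AND I1 = 1 AND 1 = 1
G3 = NOT I4 = NOT 1 = 0
G5 = G2 OR I3 = 1 OR 0 = 1
G9 = I4 AND G5 AND G2 = 1 AND 1 AND 1 = 1
G10 = G5 AND G9 AND I4 = 1 AND 1 AND 1 = 1

G3 = 0  G9 = 1  G10 = 1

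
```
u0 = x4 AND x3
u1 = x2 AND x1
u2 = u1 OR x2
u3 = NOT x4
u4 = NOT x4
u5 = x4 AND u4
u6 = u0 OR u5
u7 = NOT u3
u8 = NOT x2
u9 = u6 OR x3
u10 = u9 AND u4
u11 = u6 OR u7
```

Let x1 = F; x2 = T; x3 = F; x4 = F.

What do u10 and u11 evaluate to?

u10 = F; u11 = F

u0 = x4 AND x3 = F AND F = F
u3 = NOT x4 = NOT F = T
u4 = NOT x4 = NOT F = T
u5 = x4 AND u4 = F AND T = F
u6 = u0 OR u5 = F OR F = F
u7 = NOT u3 = NOT T = F
u9 = u6 OR x3 = F OR F = F
u10 = u9 AND u4 = F AND T = F
u11 = u6 OR u7 = F OR F = F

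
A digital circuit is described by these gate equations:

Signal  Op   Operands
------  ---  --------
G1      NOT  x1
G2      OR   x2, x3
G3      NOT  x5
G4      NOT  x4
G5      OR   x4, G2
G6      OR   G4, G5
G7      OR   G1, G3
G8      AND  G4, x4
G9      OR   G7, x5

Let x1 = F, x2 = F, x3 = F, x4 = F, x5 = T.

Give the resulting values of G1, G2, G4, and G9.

G1 = NOT x1 = NOT F = T
G2 = x2 OR x3 = F OR F = F
G3 = NOT x5 = NOT T = F
G4 = NOT x4 = NOT F = T
G7 = G1 OR G3 = T OR F = T
G9 = G7 OR x5 = T OR T = T

G1 = T; G2 = F; G4 = T; G9 = T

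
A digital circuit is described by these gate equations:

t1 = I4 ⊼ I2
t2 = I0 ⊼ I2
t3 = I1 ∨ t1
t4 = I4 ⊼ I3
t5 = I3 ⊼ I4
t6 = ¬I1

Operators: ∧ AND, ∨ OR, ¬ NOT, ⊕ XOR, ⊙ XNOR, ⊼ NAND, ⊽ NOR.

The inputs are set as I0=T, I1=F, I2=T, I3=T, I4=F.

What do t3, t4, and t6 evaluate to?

t3 = T; t4 = T; t6 = T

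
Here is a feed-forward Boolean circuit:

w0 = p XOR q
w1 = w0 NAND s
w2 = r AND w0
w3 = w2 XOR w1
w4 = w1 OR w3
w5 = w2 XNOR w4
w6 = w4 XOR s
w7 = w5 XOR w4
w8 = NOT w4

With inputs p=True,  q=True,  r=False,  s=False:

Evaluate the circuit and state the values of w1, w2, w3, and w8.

w0 = p XOR q = True XOR True = False
w1 = w0 NAND s = False NAND False = True
w2 = r AND w0 = False AND False = False
w3 = w2 XOR w1 = False XOR True = True
w4 = w1 OR w3 = True OR True = True
w8 = NOT w4 = NOT True = False

w1 = True; w2 = False; w3 = True; w8 = False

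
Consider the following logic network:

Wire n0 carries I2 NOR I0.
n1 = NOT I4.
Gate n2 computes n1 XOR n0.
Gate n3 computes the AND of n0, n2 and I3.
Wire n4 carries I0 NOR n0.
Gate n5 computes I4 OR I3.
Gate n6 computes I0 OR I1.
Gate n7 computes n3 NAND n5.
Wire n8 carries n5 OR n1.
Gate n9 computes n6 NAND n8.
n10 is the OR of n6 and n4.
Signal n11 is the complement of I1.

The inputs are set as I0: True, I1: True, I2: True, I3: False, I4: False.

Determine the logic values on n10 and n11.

n0 = I2 NOR I0 = True NOR True = False
n4 = I0 NOR n0 = True NOR False = False
n6 = I0 OR I1 = True OR True = True
n10 = n6 OR n4 = True OR False = True
n11 = NOT I1 = NOT True = False

n10 = True, n11 = False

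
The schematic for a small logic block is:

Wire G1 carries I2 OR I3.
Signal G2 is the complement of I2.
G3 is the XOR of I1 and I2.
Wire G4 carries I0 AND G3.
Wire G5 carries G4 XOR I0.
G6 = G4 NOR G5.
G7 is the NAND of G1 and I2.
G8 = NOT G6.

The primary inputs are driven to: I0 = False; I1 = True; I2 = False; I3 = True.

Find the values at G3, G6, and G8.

G3 = I1 XOR I2 = True XOR False = True
G4 = I0 AND G3 = False AND True = False
G5 = G4 XOR I0 = False XOR False = False
G6 = G4 NOR G5 = False NOR False = True
G8 = NOT G6 = NOT True = False

G3 = True, G6 = True, G8 = False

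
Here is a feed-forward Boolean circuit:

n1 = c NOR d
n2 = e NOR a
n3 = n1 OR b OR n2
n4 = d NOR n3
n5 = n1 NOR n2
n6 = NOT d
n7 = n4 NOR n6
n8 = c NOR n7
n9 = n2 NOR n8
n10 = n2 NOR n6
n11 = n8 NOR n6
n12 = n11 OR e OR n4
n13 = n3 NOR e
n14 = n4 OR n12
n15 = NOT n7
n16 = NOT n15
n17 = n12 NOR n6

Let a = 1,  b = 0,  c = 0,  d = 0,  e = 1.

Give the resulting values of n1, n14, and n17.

n1 = 1  n14 = 1  n17 = 0

n1 = c NOR d = 0 NOR 0 = 1
n2 = e NOR a = 1 NOR 1 = 0
n3 = n1 OR b OR n2 = 1 OR 0 OR 0 = 1
n4 = d NOR n3 = 0 NOR 1 = 0
n6 = NOT d = NOT 0 = 1
n7 = n4 NOR n6 = 0 NOR 1 = 0
n8 = c NOR n7 = 0 NOR 0 = 1
n11 = n8 NOR n6 = 1 NOR 1 = 0
n12 = n11 OR e OR n4 = 0 OR 1 OR 0 = 1
n14 = n4 OR n12 = 0 OR 1 = 1
n17 = n12 NOR n6 = 1 NOR 1 = 0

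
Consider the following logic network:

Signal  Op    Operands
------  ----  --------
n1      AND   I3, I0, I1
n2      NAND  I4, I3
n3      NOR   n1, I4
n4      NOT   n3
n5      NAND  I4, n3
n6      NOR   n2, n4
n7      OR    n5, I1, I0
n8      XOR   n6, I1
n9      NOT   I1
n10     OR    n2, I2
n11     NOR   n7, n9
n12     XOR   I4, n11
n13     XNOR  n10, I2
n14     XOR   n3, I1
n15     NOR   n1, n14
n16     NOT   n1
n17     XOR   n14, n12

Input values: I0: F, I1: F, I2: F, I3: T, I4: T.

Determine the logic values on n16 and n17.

n1 = I3 AND I0 AND I1 = T AND F AND F = F
n3 = n1 NOR I4 = F NOR T = F
n5 = I4 NAND n3 = T NAND F = T
n7 = n5 OR I1 OR I0 = T OR F OR F = T
n9 = NOT I1 = NOT F = T
n11 = n7 NOR n9 = T NOR T = F
n12 = I4 XOR n11 = T XOR F = T
n14 = n3 XOR I1 = F XOR F = F
n16 = NOT n1 = NOT F = T
n17 = n14 XOR n12 = F XOR T = T

n16 = T, n17 = T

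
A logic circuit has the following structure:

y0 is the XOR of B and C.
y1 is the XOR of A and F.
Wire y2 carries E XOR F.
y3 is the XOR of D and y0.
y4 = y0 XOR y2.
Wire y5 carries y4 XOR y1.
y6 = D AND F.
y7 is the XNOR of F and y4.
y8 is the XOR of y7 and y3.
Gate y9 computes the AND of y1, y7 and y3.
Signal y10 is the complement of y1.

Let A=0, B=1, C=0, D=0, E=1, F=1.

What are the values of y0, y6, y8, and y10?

y0 = B XOR C = 1 XOR 0 = 1
y1 = A XOR F = 0 XOR 1 = 1
y2 = E XOR F = 1 XOR 1 = 0
y3 = D XOR y0 = 0 XOR 1 = 1
y4 = y0 XOR y2 = 1 XOR 0 = 1
y6 = D AND F = 0 AND 1 = 0
y7 = F XNOR y4 = 1 XNOR 1 = 1
y8 = y7 XOR y3 = 1 XOR 1 = 0
y10 = NOT y1 = NOT 1 = 0

y0 = 1, y6 = 0, y8 = 0, y10 = 0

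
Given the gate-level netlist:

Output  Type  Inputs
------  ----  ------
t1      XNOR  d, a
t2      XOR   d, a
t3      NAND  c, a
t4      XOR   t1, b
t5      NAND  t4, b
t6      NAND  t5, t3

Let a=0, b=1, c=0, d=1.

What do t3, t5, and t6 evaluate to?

t3 = 1, t5 = 0, t6 = 1

t1 = d XNOR a = 1 XNOR 0 = 0
t3 = c NAND a = 0 NAND 0 = 1
t4 = t1 XOR b = 0 XOR 1 = 1
t5 = t4 NAND b = 1 NAND 1 = 0
t6 = t5 NAND t3 = 0 NAND 1 = 1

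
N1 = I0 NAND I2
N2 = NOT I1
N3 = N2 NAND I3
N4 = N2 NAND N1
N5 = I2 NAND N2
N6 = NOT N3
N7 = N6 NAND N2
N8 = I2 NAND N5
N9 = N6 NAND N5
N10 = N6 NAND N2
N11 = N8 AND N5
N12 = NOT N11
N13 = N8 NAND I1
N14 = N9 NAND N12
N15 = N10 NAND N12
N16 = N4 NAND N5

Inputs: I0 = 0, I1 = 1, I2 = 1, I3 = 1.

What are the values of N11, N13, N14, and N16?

N11 = 0; N13 = 1; N14 = 0; N16 = 0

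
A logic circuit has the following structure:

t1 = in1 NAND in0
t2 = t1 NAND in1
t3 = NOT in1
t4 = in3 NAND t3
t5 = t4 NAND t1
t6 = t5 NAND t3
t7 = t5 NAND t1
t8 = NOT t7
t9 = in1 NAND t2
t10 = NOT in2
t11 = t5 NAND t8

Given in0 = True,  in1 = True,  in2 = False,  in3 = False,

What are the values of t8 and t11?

t1 = in1 NAND in0 = True NAND True = False
t3 = NOT in1 = NOT True = False
t4 = in3 NAND t3 = False NAND False = True
t5 = t4 NAND t1 = True NAND False = True
t7 = t5 NAND t1 = True NAND False = True
t8 = NOT t7 = NOT True = False
t11 = t5 NAND t8 = True NAND False = True

t8 = False  t11 = True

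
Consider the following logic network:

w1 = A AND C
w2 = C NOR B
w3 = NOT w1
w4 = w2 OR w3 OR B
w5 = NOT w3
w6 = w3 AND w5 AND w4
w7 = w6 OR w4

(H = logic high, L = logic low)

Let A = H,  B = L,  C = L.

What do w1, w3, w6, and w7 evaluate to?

w1 = A AND C = H AND L = L
w2 = C NOR B = L NOR L = H
w3 = NOT w1 = NOT L = H
w4 = w2 OR w3 OR B = H OR H OR L = H
w5 = NOT w3 = NOT H = L
w6 = w3 AND w5 AND w4 = H AND L AND H = L
w7 = w6 OR w4 = L OR H = H

w1 = L; w3 = H; w6 = L; w7 = H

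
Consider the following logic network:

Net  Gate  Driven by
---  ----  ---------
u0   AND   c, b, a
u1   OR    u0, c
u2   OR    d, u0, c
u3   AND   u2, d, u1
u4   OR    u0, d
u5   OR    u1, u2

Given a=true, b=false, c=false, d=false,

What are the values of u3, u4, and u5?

u3 = false, u4 = false, u5 = false

u0 = c AND b AND a = false AND false AND true = false
u1 = u0 OR c = false OR false = false
u2 = d OR u0 OR c = false OR false OR false = false
u3 = u2 AND d AND u1 = false AND false AND false = false
u4 = u0 OR d = false OR false = false
u5 = u1 OR u2 = false OR false = false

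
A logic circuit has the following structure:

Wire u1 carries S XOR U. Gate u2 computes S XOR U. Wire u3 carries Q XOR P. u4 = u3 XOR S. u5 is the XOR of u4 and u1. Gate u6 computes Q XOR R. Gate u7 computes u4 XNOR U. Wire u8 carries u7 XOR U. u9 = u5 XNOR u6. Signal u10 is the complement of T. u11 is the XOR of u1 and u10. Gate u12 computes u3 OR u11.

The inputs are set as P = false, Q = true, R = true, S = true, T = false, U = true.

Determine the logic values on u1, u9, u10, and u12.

u1 = false; u9 = true; u10 = true; u12 = true

u1 = S XOR U = true XOR true = false
u3 = Q XOR P = true XOR false = true
u4 = u3 XOR S = true XOR true = false
u5 = u4 XOR u1 = false XOR false = false
u6 = Q XOR R = true XOR true = false
u9 = u5 XNOR u6 = false XNOR false = true
u10 = NOT T = NOT false = true
u11 = u1 XOR u10 = false XOR true = true
u12 = u3 OR u11 = true OR true = true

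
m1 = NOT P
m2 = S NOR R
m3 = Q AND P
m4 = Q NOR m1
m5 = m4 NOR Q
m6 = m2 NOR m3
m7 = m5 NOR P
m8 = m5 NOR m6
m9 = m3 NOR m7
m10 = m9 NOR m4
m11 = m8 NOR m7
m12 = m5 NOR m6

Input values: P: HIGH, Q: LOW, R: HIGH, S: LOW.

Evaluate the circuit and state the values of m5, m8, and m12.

m1 = NOT P = NOT HIGH = LOW
m2 = S NOR R = LOW NOR HIGH = LOW
m3 = Q AND P = LOW AND HIGH = LOW
m4 = Q NOR m1 = LOW NOR LOW = HIGH
m5 = m4 NOR Q = HIGH NOR LOW = LOW
m6 = m2 NOR m3 = LOW NOR LOW = HIGH
m8 = m5 NOR m6 = LOW NOR HIGH = LOW
m12 = m5 NOR m6 = LOW NOR HIGH = LOW

m5 = LOW, m8 = LOW, m12 = LOW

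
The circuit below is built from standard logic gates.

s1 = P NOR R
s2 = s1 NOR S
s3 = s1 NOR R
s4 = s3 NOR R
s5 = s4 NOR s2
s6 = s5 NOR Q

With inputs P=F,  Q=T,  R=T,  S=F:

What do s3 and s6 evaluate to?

s3 = F, s6 = F

s1 = P NOR R = F NOR T = F
s2 = s1 NOR S = F NOR F = T
s3 = s1 NOR R = F NOR T = F
s4 = s3 NOR R = F NOR T = F
s5 = s4 NOR s2 = F NOR T = F
s6 = s5 NOR Q = F NOR T = F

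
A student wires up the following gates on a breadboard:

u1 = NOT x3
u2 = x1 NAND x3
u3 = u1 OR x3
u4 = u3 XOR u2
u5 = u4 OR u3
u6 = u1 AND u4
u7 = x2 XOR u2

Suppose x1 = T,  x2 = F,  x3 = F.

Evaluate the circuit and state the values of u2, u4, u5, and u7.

u2 = T, u4 = F, u5 = T, u7 = T

u1 = NOT x3 = NOT F = T
u2 = x1 NAND x3 = T NAND F = T
u3 = u1 OR x3 = T OR F = T
u4 = u3 XOR u2 = T XOR T = F
u5 = u4 OR u3 = F OR T = T
u7 = x2 XOR u2 = F XOR T = T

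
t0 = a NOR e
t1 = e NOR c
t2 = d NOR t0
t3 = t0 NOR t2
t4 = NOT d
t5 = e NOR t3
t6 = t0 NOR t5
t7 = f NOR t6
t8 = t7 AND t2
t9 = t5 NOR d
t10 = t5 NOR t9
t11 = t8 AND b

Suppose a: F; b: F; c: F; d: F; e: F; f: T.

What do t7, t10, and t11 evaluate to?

t7 = F, t10 = F, t11 = F

t0 = a NOR e = F NOR F = T
t2 = d NOR t0 = F NOR T = F
t3 = t0 NOR t2 = T NOR F = F
t5 = e NOR t3 = F NOR F = T
t6 = t0 NOR t5 = T NOR T = F
t7 = f NOR t6 = T NOR F = F
t8 = t7 AND t2 = F AND F = F
t9 = t5 NOR d = T NOR F = F
t10 = t5 NOR t9 = T NOR F = F
t11 = t8 AND b = F AND F = F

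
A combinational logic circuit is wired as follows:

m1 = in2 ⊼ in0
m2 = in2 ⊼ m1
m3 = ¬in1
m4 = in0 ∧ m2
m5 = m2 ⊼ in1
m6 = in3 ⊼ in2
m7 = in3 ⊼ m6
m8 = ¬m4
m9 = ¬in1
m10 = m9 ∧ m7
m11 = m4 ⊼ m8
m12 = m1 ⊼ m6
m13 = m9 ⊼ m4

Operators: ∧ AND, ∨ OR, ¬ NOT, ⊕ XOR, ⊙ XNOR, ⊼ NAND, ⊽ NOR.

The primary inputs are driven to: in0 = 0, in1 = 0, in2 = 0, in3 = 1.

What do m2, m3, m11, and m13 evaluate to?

m1 = in2 NAND in0 = 0 NAND 0 = 1
m2 = in2 NAND m1 = 0 NAND 1 = 1
m3 = NOT in1 = NOT 0 = 1
m4 = in0 AND m2 = 0 AND 1 = 0
m8 = NOT m4 = NOT 0 = 1
m9 = NOT in1 = NOT 0 = 1
m11 = m4 NAND m8 = 0 NAND 1 = 1
m13 = m9 NAND m4 = 1 NAND 0 = 1

m2 = 1, m3 = 1, m11 = 1, m13 = 1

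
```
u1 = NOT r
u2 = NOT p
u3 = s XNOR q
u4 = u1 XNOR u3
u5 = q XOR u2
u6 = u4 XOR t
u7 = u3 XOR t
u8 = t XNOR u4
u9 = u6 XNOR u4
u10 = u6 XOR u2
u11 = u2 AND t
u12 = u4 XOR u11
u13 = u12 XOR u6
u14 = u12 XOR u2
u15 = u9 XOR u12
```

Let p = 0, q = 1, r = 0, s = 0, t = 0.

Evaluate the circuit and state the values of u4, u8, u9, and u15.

u1 = NOT r = NOT 0 = 1
u2 = NOT p = NOT 0 = 1
u3 = s XNOR q = 0 XNOR 1 = 0
u4 = u1 XNOR u3 = 1 XNOR 0 = 0
u6 = u4 XOR t = 0 XOR 0 = 0
u8 = t XNOR u4 = 0 XNOR 0 = 1
u9 = u6 XNOR u4 = 0 XNOR 0 = 1
u11 = u2 AND t = 1 AND 0 = 0
u12 = u4 XOR u11 = 0 XOR 0 = 0
u15 = u9 XOR u12 = 1 XOR 0 = 1

u4 = 0, u8 = 1, u9 = 1, u15 = 1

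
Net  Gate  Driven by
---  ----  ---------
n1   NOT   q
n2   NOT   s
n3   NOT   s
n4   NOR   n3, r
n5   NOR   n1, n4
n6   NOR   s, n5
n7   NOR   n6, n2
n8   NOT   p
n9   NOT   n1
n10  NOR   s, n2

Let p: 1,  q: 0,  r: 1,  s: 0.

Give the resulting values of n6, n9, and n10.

n6 = 1, n9 = 0, n10 = 0

n1 = NOT q = NOT 0 = 1
n2 = NOT s = NOT 0 = 1
n3 = NOT s = NOT 0 = 1
n4 = n3 NOR r = 1 NOR 1 = 0
n5 = n1 NOR n4 = 1 NOR 0 = 0
n6 = s NOR n5 = 0 NOR 0 = 1
n9 = NOT n1 = NOT 1 = 0
n10 = s NOR n2 = 0 NOR 1 = 0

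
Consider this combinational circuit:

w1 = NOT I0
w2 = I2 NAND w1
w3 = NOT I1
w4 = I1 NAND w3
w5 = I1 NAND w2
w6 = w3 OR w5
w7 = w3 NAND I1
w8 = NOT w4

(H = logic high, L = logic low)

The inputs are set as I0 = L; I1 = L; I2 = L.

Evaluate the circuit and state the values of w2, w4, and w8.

w1 = NOT I0 = NOT L = H
w2 = I2 NAND w1 = L NAND H = H
w3 = NOT I1 = NOT L = H
w4 = I1 NAND w3 = L NAND H = H
w8 = NOT w4 = NOT H = L

w2 = H; w4 = H; w8 = L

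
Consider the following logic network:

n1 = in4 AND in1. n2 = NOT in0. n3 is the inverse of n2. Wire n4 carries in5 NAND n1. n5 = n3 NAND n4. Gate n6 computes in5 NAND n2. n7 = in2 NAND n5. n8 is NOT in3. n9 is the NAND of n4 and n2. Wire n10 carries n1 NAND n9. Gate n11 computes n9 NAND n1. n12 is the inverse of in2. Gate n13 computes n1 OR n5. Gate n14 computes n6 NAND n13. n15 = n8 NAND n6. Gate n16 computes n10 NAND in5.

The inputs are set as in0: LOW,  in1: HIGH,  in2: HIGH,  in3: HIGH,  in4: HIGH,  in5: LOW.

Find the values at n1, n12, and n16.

n1 = HIGH; n12 = LOW; n16 = HIGH

n1 = in4 AND in1 = HIGH AND HIGH = HIGH
n2 = NOT in0 = NOT LOW = HIGH
n4 = in5 NAND n1 = LOW NAND HIGH = HIGH
n9 = n4 NAND n2 = HIGH NAND HIGH = LOW
n10 = n1 NAND n9 = HIGH NAND LOW = HIGH
n12 = NOT in2 = NOT HIGH = LOW
n16 = n10 NAND in5 = HIGH NAND LOW = HIGH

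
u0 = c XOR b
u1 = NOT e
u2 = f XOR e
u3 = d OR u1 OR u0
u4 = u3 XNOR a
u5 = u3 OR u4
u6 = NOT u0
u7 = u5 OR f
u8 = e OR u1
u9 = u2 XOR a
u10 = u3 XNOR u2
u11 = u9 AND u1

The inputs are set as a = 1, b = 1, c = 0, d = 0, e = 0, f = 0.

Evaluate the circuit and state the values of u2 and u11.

u2 = 0  u11 = 1

u1 = NOT e = NOT 0 = 1
u2 = f XOR e = 0 XOR 0 = 0
u9 = u2 XOR a = 0 XOR 1 = 1
u11 = u9 AND u1 = 1 AND 1 = 1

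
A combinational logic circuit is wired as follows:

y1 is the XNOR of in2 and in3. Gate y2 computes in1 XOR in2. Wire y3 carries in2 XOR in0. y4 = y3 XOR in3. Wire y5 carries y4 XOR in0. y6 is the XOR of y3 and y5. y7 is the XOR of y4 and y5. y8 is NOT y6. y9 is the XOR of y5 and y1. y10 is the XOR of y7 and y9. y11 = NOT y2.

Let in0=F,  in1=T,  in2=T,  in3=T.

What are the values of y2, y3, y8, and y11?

y2 = F  y3 = T  y8 = F  y11 = T

y2 = in1 XOR in2 = T XOR T = F
y3 = in2 XOR in0 = T XOR F = T
y4 = y3 XOR in3 = T XOR T = F
y5 = y4 XOR in0 = F XOR F = F
y6 = y3 XOR y5 = T XOR F = T
y8 = NOT y6 = NOT T = F
y11 = NOT y2 = NOT F = T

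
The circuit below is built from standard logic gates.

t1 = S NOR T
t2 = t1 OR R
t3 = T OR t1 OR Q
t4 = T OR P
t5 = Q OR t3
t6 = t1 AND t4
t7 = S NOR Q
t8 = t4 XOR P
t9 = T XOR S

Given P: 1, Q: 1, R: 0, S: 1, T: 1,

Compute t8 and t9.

t8 = 0; t9 = 0

t4 = T OR P = 1 OR 1 = 1
t8 = t4 XOR P = 1 XOR 1 = 0
t9 = T XOR S = 1 XOR 1 = 0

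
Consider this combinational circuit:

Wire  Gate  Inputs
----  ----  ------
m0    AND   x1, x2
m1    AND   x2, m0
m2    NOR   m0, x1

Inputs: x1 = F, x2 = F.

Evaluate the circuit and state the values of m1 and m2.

m1 = F; m2 = T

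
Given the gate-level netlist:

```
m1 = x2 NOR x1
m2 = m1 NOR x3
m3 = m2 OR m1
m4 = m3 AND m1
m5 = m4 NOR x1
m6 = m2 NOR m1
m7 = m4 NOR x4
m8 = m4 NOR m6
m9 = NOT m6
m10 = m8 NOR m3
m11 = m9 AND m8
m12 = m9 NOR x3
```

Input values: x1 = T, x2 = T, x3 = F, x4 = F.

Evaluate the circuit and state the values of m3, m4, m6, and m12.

m3 = T; m4 = F; m6 = F; m12 = F

m1 = x2 NOR x1 = T NOR T = F
m2 = m1 NOR x3 = F NOR F = T
m3 = m2 OR m1 = T OR F = T
m4 = m3 AND m1 = T AND F = F
m6 = m2 NOR m1 = T NOR F = F
m9 = NOT m6 = NOT F = T
m12 = m9 NOR x3 = T NOR F = F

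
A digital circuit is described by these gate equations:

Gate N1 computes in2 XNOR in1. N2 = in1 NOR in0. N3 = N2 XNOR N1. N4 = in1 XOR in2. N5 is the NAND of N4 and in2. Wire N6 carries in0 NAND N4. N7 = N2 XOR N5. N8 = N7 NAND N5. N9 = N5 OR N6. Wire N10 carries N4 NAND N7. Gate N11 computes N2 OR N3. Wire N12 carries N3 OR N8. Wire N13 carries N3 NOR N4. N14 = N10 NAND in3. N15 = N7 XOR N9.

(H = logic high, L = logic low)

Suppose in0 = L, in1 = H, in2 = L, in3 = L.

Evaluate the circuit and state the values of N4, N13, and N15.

N4 = H, N13 = L, N15 = L

N1 = in2 XNOR in1 = L XNOR H = L
N2 = in1 NOR in0 = H NOR L = L
N3 = N2 XNOR N1 = L XNOR L = H
N4 = in1 XOR in2 = H XOR L = H
N5 = N4 NAND in2 = H NAND L = H
N6 = in0 NAND N4 = L NAND H = H
N7 = N2 XOR N5 = L XOR H = H
N9 = N5 OR N6 = H OR H = H
N13 = N3 NOR N4 = H NOR H = L
N15 = N7 XOR N9 = H XOR H = L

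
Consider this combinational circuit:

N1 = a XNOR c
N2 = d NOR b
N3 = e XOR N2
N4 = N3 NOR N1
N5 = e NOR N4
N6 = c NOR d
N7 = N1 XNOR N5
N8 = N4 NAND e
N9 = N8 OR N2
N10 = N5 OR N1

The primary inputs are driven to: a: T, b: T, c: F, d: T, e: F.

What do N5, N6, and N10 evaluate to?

N5 = F, N6 = F, N10 = F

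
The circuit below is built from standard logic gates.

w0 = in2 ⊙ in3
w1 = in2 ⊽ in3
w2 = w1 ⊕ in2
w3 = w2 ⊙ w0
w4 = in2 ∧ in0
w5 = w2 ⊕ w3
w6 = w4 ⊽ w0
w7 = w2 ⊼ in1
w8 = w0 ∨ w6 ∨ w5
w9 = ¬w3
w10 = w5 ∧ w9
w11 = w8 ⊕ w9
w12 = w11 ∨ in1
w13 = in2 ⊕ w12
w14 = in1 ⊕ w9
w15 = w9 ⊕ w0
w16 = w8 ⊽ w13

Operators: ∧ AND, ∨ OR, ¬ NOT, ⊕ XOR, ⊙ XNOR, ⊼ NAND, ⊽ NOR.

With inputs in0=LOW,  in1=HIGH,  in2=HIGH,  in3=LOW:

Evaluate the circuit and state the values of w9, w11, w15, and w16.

w9 = HIGH  w11 = LOW  w15 = HIGH  w16 = LOW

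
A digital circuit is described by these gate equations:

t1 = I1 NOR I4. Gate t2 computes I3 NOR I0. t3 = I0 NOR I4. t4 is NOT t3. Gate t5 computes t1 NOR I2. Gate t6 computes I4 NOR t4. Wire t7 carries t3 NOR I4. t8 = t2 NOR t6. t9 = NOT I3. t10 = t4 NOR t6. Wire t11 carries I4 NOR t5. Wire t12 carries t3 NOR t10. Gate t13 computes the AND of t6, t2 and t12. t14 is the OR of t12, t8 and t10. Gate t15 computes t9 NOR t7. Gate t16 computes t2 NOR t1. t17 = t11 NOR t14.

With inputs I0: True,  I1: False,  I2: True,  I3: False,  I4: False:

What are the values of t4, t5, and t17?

t4 = True, t5 = False, t17 = False

t1 = I1 NOR I4 = False NOR False = True
t2 = I3 NOR I0 = False NOR True = False
t3 = I0 NOR I4 = True NOR False = False
t4 = NOT t3 = NOT False = True
t5 = t1 NOR I2 = True NOR True = False
t6 = I4 NOR t4 = False NOR True = False
t8 = t2 NOR t6 = False NOR False = True
t10 = t4 NOR t6 = True NOR False = False
t11 = I4 NOR t5 = False NOR False = True
t12 = t3 NOR t10 = False NOR False = True
t14 = t12 OR t8 OR t10 = True OR True OR False = True
t17 = t11 NOR t14 = True NOR True = False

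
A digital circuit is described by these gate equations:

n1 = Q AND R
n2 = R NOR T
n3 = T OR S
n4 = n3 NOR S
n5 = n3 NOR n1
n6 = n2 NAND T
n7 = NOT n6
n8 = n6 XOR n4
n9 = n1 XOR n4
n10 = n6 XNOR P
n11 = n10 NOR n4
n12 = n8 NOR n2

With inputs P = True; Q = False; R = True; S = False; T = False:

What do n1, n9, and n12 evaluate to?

n1 = Q AND R = False AND True = False
n2 = R NOR T = True NOR False = False
n3 = T OR S = False OR False = False
n4 = n3 NOR S = False NOR False = True
n6 = n2 NAND T = False NAND False = True
n8 = n6 XOR n4 = True XOR True = False
n9 = n1 XOR n4 = False XOR True = True
n12 = n8 NOR n2 = False NOR False = True

n1 = False, n9 = True, n12 = True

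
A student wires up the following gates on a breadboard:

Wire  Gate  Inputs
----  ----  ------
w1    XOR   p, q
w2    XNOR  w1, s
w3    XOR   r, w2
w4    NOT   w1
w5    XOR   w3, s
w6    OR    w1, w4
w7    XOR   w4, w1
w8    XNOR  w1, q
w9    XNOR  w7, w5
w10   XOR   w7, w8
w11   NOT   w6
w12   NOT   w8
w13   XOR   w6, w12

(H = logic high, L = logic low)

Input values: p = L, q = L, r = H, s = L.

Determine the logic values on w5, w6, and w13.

w5 = L; w6 = H; w13 = H

w1 = p XOR q = L XOR L = L
w2 = w1 XNOR s = L XNOR L = H
w3 = r XOR w2 = H XOR H = L
w4 = NOT w1 = NOT L = H
w5 = w3 XOR s = L XOR L = L
w6 = w1 OR w4 = L OR H = H
w8 = w1 XNOR q = L XNOR L = H
w12 = NOT w8 = NOT H = L
w13 = w6 XOR w12 = H XOR L = H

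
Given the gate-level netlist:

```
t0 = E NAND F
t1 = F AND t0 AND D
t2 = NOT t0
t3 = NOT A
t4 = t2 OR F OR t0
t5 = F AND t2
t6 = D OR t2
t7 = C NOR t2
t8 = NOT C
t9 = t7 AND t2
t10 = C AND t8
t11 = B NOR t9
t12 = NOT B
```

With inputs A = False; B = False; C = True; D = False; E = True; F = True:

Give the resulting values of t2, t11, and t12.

t2 = True, t11 = True, t12 = True

t0 = E NAND F = True NAND True = False
t2 = NOT t0 = NOT False = True
t7 = C NOR t2 = True NOR True = False
t9 = t7 AND t2 = False AND True = False
t11 = B NOR t9 = False NOR False = True
t12 = NOT B = NOT False = True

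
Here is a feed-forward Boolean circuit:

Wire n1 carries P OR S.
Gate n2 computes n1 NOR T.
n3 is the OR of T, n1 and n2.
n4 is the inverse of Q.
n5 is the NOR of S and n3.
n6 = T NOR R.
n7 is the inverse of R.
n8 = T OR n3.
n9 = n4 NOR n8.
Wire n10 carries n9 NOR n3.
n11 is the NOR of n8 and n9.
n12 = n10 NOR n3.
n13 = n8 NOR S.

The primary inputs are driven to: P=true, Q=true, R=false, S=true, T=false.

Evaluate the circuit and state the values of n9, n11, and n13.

n9 = false  n11 = false  n13 = false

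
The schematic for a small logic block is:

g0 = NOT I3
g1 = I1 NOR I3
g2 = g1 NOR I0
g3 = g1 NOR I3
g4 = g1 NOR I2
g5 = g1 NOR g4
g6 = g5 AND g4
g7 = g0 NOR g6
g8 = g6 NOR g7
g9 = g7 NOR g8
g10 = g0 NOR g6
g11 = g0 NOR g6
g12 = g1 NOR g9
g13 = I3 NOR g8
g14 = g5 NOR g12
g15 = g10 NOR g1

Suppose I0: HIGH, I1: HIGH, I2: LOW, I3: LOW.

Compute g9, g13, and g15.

g9 = LOW, g13 = LOW, g15 = HIGH

g0 = NOT I3 = NOT LOW = HIGH
g1 = I1 NOR I3 = HIGH NOR LOW = LOW
g4 = g1 NOR I2 = LOW NOR LOW = HIGH
g5 = g1 NOR g4 = LOW NOR HIGH = LOW
g6 = g5 AND g4 = LOW AND HIGH = LOW
g7 = g0 NOR g6 = HIGH NOR LOW = LOW
g8 = g6 NOR g7 = LOW NOR LOW = HIGH
g9 = g7 NOR g8 = LOW NOR HIGH = LOW
g10 = g0 NOR g6 = HIGH NOR LOW = LOW
g13 = I3 NOR g8 = LOW NOR HIGH = LOW
g15 = g10 NOR g1 = LOW NOR LOW = HIGH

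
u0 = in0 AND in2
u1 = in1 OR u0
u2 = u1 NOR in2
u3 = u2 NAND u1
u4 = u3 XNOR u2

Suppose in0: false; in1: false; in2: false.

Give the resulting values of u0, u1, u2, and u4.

u0 = false, u1 = false, u2 = true, u4 = true

u0 = in0 AND in2 = false AND false = false
u1 = in1 OR u0 = false OR false = false
u2 = u1 NOR in2 = false NOR false = true
u3 = u2 NAND u1 = true NAND false = true
u4 = u3 XNOR u2 = true XNOR true = true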